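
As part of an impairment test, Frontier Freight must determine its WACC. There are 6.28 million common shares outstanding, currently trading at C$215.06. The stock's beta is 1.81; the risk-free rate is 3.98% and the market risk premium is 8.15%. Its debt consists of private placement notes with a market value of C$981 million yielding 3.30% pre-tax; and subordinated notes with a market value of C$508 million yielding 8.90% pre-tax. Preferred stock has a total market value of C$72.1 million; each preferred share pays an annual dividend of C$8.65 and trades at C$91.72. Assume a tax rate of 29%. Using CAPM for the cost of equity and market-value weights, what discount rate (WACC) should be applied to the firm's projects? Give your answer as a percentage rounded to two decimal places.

Cost of equity via CAPM: Re = 3.98% + 1.81 × 8.15% = 18.7315%.
Cost of preferred: Rp = 8.65 / 91.72 = 9.4309%.
Market value of equity E = 215.06 × 6.28m = 1350.5768m.
Total capital V = 1350.5768 + 72.1 + 981 + 508 = 2911.6768.
Equity: weight = 1350.5768/2911.6768 = 0.4638; cost = 18.7315%.
Preferred: weight = 72.1/2911.6768 = 0.0248; cost = 9.4309%.
Private placement notes: weight = 981/2911.6768 = 0.3369; after-tax cost = 3.3% × (1 − 29%) = 2.3430%.
Subordinated notes: weight = 508/2911.6768 = 0.1745; after-tax cost = 8.9% × (1 − 29%) = 6.3190%.
WACC = 0.4638 × 18.7315% + 0.0248 × 9.4309% + 0.3369 × 2.3430% + 0.1745 × 6.3190% = 10.8140%.

10.81%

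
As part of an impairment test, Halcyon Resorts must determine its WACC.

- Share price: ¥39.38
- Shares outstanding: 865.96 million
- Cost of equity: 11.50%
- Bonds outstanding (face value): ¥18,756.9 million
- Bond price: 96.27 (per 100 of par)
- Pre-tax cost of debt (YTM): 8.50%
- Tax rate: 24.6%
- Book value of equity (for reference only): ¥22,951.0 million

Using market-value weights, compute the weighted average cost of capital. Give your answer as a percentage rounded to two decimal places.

Market value of equity E = 39.38 × 865.96m = 34101.5048m. Market value of debt D = 18756.9m × 96.27/100 = 18057.26763m.
Total capital V = 34101.5048 + 18057.26763 = 52158.77243.
Equity: weight = 34101.5048/52158.77243 = 0.6538; cost = 11.5%.
Bonds outstanding: weight = 18057.26763/52158.77243 = 0.3462; after-tax cost = 8.5% × (1 − 24.6%) = 6.4090%.
WACC = 0.6538 × 11.5000% + 0.3462 × 6.4090% = 9.7375%.

9.74%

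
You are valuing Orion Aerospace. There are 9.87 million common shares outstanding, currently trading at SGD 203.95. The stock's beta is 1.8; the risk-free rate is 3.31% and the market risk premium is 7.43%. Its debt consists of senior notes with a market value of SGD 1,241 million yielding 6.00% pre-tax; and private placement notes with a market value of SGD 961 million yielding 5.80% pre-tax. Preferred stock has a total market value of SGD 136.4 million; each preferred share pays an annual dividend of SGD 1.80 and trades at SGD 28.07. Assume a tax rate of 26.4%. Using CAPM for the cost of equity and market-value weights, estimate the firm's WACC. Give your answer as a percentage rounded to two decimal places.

10.12%

Cost of equity via CAPM: Re = 3.31% + 1.8 × 7.43% = 16.6840%.
Cost of preferred: Rp = 1.8 / 28.07 = 6.4125%.
Market value of equity E = 203.95 × 9.87m = 2012.9865m.
Total capital V = 2012.9865 + 136.4 + 1241 + 961 = 4351.3865.
Equity: weight = 2012.9865/4351.3865 = 0.4626; cost = 16.684%.
Preferred: weight = 136.4/4351.3865 = 0.0313; cost = 6.4125%.
Senior notes: weight = 1241/4351.3865 = 0.2852; after-tax cost = 6% × (1 − 26.4%) = 4.4160%.
Private placement notes: weight = 961/4351.3865 = 0.2208; after-tax cost = 5.8% × (1 − 26.4%) = 4.2688%.
WACC = 0.4626 × 16.6840% + 0.0313 × 6.4125% + 0.2852 × 4.4160% + 0.2208 × 4.2688% = 10.1213%.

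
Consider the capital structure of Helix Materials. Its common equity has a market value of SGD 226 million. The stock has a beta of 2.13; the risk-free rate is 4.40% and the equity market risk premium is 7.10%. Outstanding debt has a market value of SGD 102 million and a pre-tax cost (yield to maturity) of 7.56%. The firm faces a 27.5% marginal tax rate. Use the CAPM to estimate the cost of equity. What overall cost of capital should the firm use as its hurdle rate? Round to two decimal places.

Cost of equity via CAPM: Re = 4.4% + 2.13 × 7.1% = 19.5230%.
Total capital V = 226 + 102 = 328.
Equity: weight = 226/328 = 0.6890; cost = 19.523%.
Debt: weight = 102/328 = 0.3110; after-tax cost = 7.56% × (1 − 27.5%) = 5.4810%.
WACC = 0.6890 × 19.5230% + 0.3110 × 5.4810% = 15.1563%.

15.16%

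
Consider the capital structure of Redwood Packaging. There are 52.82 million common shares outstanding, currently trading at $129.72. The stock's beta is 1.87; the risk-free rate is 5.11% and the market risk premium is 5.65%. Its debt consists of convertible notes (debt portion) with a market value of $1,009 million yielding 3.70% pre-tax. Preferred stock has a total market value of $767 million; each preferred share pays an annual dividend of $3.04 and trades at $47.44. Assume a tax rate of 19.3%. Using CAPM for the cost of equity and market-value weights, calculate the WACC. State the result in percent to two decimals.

13.37%

Cost of equity via CAPM: Re = 5.11% + 1.87 × 5.65% = 15.6755%.
Cost of preferred: Rp = 3.04 / 47.44 = 6.4081%.
Market value of equity E = 129.72 × 52.82m = 6851.8104m.
Total capital V = 6851.8104 + 767 + 1009 = 8627.8104.
Equity: weight = 6851.8104/8627.8104 = 0.7942; cost = 15.6755%.
Preferred: weight = 767/8627.8104 = 0.0889; cost = 6.4081%.
Convertible notes (debt portion): weight = 1009/8627.8104 = 0.1169; after-tax cost = 3.7% × (1 − 19.3%) = 2.9859%.
WACC = 0.7942 × 15.6755% + 0.0889 × 6.4081% + 0.1169 × 2.9859% = 13.3676%.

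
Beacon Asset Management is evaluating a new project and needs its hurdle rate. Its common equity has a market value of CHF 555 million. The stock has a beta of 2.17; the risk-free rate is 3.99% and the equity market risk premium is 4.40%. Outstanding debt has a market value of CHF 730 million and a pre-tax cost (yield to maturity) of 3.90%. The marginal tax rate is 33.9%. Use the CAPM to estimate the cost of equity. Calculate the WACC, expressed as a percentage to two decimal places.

Cost of equity via CAPM: Re = 3.99% + 2.17 × 4.4% = 13.5380%.
Total capital V = 555 + 730 = 1285.
Equity: weight = 555/1285 = 0.4319; cost = 13.538%.
Debt: weight = 730/1285 = 0.5681; after-tax cost = 3.9% × (1 − 33.9%) = 2.5779%.
WACC = 0.4319 × 13.5380% + 0.5681 × 2.5779% = 7.3116%.

7.31%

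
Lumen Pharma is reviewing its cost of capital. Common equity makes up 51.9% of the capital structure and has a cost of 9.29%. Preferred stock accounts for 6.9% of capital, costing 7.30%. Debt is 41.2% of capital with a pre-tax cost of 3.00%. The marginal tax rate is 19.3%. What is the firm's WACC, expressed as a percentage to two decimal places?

After-tax cost of debt = 3% × (1 − 19.3%) = 2.4210%.
WACC = 0.519 × 9.2900% + 0.069 × 7.3000% + 0.412 × 2.4210% = 6.3227%.

6.32%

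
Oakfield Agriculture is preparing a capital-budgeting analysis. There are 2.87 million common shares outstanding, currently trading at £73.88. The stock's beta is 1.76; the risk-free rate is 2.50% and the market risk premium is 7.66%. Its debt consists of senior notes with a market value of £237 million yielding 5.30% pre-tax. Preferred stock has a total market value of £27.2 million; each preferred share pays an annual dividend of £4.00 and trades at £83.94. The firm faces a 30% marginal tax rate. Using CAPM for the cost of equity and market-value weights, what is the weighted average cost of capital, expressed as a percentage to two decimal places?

9.23%

Cost of equity via CAPM: Re = 2.5% + 1.76 × 7.66% = 15.9816%.
Cost of preferred: Rp = 4.0 / 83.94 = 4.7653%.
Market value of equity E = 73.88 × 2.87m = 212.0356m.
Total capital V = 212.0356 + 27.2 + 237 = 476.2356.
Equity: weight = 212.0356/476.2356 = 0.4452; cost = 15.9816%.
Preferred: weight = 27.2/476.2356 = 0.0571; cost = 4.7653%.
Senior notes: weight = 237/476.2356 = 0.4977; after-tax cost = 5.3% × (1 − 30%) = 3.7100%.
WACC = 0.4452 × 15.9816% + 0.0571 × 4.7653% + 0.4977 × 3.7100% = 9.2340%.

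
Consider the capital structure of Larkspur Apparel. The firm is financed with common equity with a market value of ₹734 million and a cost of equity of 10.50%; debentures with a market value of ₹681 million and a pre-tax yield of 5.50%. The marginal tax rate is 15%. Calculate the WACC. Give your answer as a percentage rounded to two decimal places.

7.70%

Total capital V = 734 + 681 = 1415.
Equity: weight = 734/1415 = 0.5187; cost = 10.5%.
Debentures: weight = 681/1415 = 0.4813; after-tax cost = 5.5% × (1 − 15%) = 4.6750%.
WACC = 0.5187 × 10.5000% + 0.4813 × 4.6750% = 7.6966%.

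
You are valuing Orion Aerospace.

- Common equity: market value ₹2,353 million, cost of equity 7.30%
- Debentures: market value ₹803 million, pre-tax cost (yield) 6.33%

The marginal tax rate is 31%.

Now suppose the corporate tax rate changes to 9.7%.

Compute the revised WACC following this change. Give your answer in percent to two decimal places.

After the change:
Total capital V = 2353 + 803 = 3156.
Equity: weight = 2353/3156 = 0.7456; cost = 7.3%.
Debentures: weight = 803/3156 = 0.2544; after-tax cost = 6.33% × (1 − 9.7%) = 5.7160%.
WACC = 0.7456 × 7.3000% + 0.2544 × 5.7160% = 6.8970%.

6.90%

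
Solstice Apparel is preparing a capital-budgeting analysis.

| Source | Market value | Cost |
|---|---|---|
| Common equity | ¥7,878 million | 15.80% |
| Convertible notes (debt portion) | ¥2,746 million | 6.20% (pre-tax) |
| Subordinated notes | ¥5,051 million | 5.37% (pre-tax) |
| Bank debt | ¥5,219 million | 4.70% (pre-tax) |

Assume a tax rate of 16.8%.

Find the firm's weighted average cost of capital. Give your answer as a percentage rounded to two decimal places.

Total capital V = 7878 + 2746 + 5051 + 5219 = 20894.
Equity: weight = 7878/20894 = 0.3770; cost = 15.8%.
Convertible notes (debt portion): weight = 2746/20894 = 0.1314; after-tax cost = 6.2% × (1 − 16.8%) = 5.1584%.
Subordinated notes: weight = 5051/20894 = 0.2417; after-tax cost = 5.37% × (1 − 16.8%) = 4.4678%.
Bank debt: weight = 5219/20894 = 0.2498; after-tax cost = 4.7% × (1 − 16.8%) = 3.9104%.
WACC = 0.3770 × 15.8000% + 0.1314 × 5.1584% + 0.2417 × 4.4678% + 0.2498 × 3.9104% = 8.6921%.

8.69%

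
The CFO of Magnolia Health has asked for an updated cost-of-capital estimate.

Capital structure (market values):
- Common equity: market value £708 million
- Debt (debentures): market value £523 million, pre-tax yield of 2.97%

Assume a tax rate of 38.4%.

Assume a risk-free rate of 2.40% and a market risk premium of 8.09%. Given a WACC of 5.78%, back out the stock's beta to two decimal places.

Total capital V = 708 + 523 = 1231.
Equity weight = 708/1231 = 0.5751.
Debentures weight = 523/1231 = 0.4249.
Debt contribution = 0.4249 × 2.97% × (1 − 38.4%) = 0.7773%.
Required equity contribution = 5.78% − 0.7773% = 5.0027%  ⇒  Re = 8.6982%.
CAPM: 8.6982% = 2.4% + β × 8.09%  ⇒  β = 0.7785.

0.78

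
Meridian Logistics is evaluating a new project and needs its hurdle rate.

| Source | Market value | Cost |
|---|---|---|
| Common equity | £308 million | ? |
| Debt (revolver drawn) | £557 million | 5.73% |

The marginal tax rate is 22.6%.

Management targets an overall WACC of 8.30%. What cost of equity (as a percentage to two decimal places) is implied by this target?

Total capital V = 308 + 557 = 865.
Equity weight = 308/865 = 0.3561.
Revolver drawn weight = 557/865 = 0.6439.
Debt contribution = 0.6439 × 5.73% × (1 − 22.6%) = 2.8558%.
Required equity contribution = 8.3% − 2.8558% = 5.4442%.
Re = 5.4442% / 0.3561 = 15.2896%.

15.29%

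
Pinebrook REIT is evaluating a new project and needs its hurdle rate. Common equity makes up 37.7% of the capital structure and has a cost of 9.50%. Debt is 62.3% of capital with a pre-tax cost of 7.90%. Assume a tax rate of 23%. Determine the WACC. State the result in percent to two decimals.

After-tax cost of debt = 7.9% × (1 − 23%) = 6.0830%.
WACC = 0.377 × 9.5000% + 0.623 × 6.0830% = 7.3712%.

7.37%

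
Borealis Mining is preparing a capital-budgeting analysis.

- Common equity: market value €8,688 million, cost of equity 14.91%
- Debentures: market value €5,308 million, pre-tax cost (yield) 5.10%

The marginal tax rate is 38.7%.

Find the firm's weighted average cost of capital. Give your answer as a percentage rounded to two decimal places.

Total capital V = 8688 + 5308 = 13996.
Equity: weight = 8688/13996 = 0.6207; cost = 14.91%.
Debentures: weight = 5308/13996 = 0.3793; after-tax cost = 5.1% × (1 − 38.7%) = 3.1263%.
WACC = 0.6207 × 14.9100% + 0.3793 × 3.1263% = 10.4410%.

10.44%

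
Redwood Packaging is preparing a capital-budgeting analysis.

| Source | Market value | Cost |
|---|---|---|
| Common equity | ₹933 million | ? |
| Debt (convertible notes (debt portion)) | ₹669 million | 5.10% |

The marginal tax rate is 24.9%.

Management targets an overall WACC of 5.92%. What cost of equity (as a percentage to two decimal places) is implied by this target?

Total capital V = 933 + 669 = 1602.
Equity weight = 933/1602 = 0.5824.
Convertible notes (debt portion) weight = 669/1602 = 0.4176.
Debt contribution = 0.4176 × 5.1% × (1 − 24.9%) = 1.5995%.
Required equity contribution = 5.92% − 1.5995% = 4.3205%.
Re = 4.3205% / 0.5824 = 7.4185%.

7.42%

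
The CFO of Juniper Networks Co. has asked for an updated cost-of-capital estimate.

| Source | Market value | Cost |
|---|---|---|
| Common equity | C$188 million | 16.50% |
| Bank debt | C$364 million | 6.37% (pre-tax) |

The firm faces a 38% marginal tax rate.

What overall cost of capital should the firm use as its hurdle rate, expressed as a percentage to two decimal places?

Total capital V = 188 + 364 = 552.
Equity: weight = 188/552 = 0.3406; cost = 16.5%.
Bank debt: weight = 364/552 = 0.6594; after-tax cost = 6.37% × (1 − 38%) = 3.9494%.
WACC = 0.3406 × 16.5000% + 0.6594 × 3.9494% = 8.2239%.

8.22%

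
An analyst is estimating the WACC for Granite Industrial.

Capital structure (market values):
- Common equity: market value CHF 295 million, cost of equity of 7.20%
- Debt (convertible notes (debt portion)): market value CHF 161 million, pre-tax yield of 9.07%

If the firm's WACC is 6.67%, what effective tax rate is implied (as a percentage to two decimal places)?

37.17%

Total capital V = 295 + 161 = 456.
Equity weight = 295/456 = 0.6469.
Convertible notes (debt portion) weight = 161/456 = 0.3531.
Equity contribution = 0.6469 × 7.2% = 4.6579%.
Debt contribution must be 6.67% − 4.6579% = 2.0121%.
0.3531 × 9.07% × (1 − T) = 2.0121%  ⇒  (1 − T) = 0.6283.
T = 37.1678%.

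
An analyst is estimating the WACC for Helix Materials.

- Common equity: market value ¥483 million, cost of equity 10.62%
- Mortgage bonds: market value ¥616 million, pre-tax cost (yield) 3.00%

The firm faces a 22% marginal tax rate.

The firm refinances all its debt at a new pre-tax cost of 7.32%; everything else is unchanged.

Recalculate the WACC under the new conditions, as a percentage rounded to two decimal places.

After the change:
Total capital V = 483 + 616 = 1099.
Equity: weight = 483/1099 = 0.4395; cost = 10.62%.
Mortgage bonds: weight = 616/1099 = 0.5605; after-tax cost = 7.32% × (1 − 22%) = 5.7096%.
WACC = 0.4395 × 10.6200% + 0.5605 × 5.7096% = 7.8677%.

7.87%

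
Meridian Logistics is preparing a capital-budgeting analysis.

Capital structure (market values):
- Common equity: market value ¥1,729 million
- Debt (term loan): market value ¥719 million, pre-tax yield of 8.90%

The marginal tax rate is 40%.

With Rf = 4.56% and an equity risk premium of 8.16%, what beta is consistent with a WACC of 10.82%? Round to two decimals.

Total capital V = 1729 + 719 = 2448.
Equity weight = 1729/2448 = 0.7063.
Term loan weight = 719/2448 = 0.2937.
Debt contribution = 0.2937 × 8.9% × (1 − 40%) = 1.5684%.
Required equity contribution = 10.82% − 1.5684% = 9.2516%  ⇒  Re = 13.0988%.
CAPM: 13.0988% = 4.56% + β × 8.16%  ⇒  β = 1.0464.

1.05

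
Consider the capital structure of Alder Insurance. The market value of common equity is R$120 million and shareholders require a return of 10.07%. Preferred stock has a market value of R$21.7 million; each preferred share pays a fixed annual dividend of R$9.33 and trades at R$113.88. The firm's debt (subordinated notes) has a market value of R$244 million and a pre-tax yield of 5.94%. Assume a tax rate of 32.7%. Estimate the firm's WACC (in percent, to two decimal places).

Cost of preferred: Rp = 9.33 / 113.88 = 8.1928%.
Total capital V = 120 + 21.7 + 244 = 385.7.
Equity: weight = 120/385.7 = 0.3111; cost = 10.07%.
Preferred: weight = 21.7/385.7 = 0.0563; cost = 8.1928%.
Subordinated notes: weight = 244/385.7 = 0.6326; after-tax cost = 5.94% × (1 − 32.7%) = 3.9976%.
WACC = 0.3111 × 10.0700% + 0.0563 × 8.1928% + 0.6326 × 3.9976% = 6.1229%.

6.12%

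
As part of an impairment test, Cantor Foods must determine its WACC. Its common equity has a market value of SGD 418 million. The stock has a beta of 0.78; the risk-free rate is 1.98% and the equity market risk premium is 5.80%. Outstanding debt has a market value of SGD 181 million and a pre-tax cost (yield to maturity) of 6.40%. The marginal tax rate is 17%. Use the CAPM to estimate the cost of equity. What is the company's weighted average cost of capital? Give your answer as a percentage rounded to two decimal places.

Cost of equity via CAPM: Re = 1.98% + 0.78 × 5.8% = 6.5040%.
Total capital V = 418 + 181 = 599.
Equity: weight = 418/599 = 0.6978; cost = 6.504%.
Debt: weight = 181/599 = 0.3022; after-tax cost = 6.4% × (1 − 17%) = 5.3120%.
WACC = 0.6978 × 6.5040% + 0.3022 × 5.3120% = 6.1438%.

6.14%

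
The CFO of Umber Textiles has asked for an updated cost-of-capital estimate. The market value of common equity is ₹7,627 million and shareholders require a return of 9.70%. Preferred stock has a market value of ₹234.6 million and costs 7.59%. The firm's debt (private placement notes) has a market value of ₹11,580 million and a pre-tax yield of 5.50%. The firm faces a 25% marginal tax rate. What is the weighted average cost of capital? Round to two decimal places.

6.35%

Total capital V = 7627 + 234.6 + 11580 = 19441.6.
Equity: weight = 7627/19441.6 = 0.3923; cost = 9.7%.
Preferred: weight = 234.6/19441.6 = 0.0121; cost = 7.59%.
Private placement notes: weight = 11580/19441.6 = 0.5956; after-tax cost = 5.5% × (1 − 25%) = 4.1250%.
WACC = 0.3923 × 9.7000% + 0.0121 × 7.5900% + 0.5956 × 4.1250% = 6.3539%.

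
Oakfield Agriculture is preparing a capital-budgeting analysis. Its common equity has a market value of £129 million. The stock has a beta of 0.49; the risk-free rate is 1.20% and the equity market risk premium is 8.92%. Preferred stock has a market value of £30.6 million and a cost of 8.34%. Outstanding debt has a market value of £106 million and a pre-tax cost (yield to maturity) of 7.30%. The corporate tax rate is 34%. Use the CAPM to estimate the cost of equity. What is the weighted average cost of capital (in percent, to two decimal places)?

Cost of equity via CAPM: Re = 1.2% + 0.49 × 8.92% = 5.5708%.
Total capital V = 129 + 30.6 + 106 = 265.6.
Equity: weight = 129/265.6 = 0.4857; cost = 5.5708%.
Preferred: weight = 30.6/265.6 = 0.1152; cost = 8.34%.
Debt: weight = 106/265.6 = 0.3991; after-tax cost = 7.3% × (1 − 34%) = 4.8180%.
WACC = 0.4857 × 5.5708% + 0.1152 × 8.3400% + 0.3991 × 4.8180% = 5.5894%.

5.59%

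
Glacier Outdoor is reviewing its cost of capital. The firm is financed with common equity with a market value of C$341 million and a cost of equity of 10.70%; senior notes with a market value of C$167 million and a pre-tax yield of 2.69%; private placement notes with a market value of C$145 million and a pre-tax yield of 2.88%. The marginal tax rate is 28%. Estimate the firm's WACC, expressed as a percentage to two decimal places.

6.54%

Total capital V = 341 + 167 + 145 = 653.
Equity: weight = 341/653 = 0.5222; cost = 10.7%.
Senior notes: weight = 167/653 = 0.2557; after-tax cost = 2.69% × (1 − 28%) = 1.9368%.
Private placement notes: weight = 145/653 = 0.2221; after-tax cost = 2.88% × (1 − 28%) = 2.0736%.
WACC = 0.5222 × 10.7000% + 0.2557 × 1.9368% + 0.2221 × 2.0736% = 6.5434%.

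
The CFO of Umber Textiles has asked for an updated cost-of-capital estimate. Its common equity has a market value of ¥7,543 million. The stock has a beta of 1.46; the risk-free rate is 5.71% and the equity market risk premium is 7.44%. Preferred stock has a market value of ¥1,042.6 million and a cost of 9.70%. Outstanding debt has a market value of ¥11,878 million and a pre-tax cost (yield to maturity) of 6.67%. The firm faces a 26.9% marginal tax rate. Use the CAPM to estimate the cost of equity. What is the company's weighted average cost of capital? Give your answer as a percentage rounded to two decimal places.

Cost of equity via CAPM: Re = 5.71% + 1.46 × 7.44% = 16.5724%.
Total capital V = 7543 + 1042.6 + 11878 = 20463.6.
Equity: weight = 7543/20463.6 = 0.3686; cost = 16.5724%.
Preferred: weight = 1042.6/20463.6 = 0.0509; cost = 9.7%.
Debt: weight = 11878/20463.6 = 0.5804; after-tax cost = 6.67% × (1 − 26.9%) = 4.8758%.
WACC = 0.3686 × 16.5724% + 0.0509 × 9.7000% + 0.5804 × 4.8758% = 9.4330%.

9.43%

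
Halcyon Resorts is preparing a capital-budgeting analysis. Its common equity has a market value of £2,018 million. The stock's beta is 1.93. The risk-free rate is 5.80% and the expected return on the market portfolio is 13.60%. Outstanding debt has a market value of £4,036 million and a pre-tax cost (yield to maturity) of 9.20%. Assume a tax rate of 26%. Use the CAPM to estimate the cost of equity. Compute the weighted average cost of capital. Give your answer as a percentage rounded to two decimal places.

Market risk premium = 13.6% − 5.8% = 7.8%.
Cost of equity via CAPM: Re = 5.8% + 1.93 × 7.8% = 20.8540%.
Total capital V = 2018 + 4036 = 6054.
Equity: weight = 2018/6054 = 0.3333; cost = 20.854%.
Debt: weight = 4036/6054 = 0.6667; after-tax cost = 9.2% × (1 − 26%) = 6.8080%.
WACC = 0.3333 × 20.8540% + 0.6667 × 6.8080% = 11.4900%.

11.49%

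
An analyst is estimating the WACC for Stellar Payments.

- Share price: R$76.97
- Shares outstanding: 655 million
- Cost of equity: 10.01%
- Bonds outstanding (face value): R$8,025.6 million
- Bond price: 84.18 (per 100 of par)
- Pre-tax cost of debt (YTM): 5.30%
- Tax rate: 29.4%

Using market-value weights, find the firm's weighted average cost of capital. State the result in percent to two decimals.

9.27%

Market value of equity E = 76.97 × 655m = 50415.35m. Market value of debt D = 8025.6m × 84.18/100 = 6755.95008m.
Total capital V = 50415.35 + 6755.95008 = 57171.30008.
Equity: weight = 50415.35/57171.30008 = 0.8818; cost = 10.01%.
Bonds outstanding: weight = 6755.95008/57171.30008 = 0.1182; after-tax cost = 5.3% × (1 − 29.4%) = 3.7418%.
WACC = 0.8818 × 10.0100% + 0.1182 × 3.7418% = 9.2693%.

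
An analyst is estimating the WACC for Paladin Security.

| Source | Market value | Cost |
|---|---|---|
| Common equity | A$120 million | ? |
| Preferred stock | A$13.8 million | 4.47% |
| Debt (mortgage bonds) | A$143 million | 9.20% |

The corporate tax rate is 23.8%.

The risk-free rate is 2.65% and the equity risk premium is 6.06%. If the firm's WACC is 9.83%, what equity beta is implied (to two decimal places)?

1.84

Total capital V = 120 + 13.8 + 143 = 276.8.
Equity weight = 120/276.8 = 0.4335.
Preferred weight = 13.8/276.8 = 0.0499.
Mortgage bonds weight = 143/276.8 = 0.5166.
Debt contribution = 0.5166 × 9.2% × (1 − 23.8%) = 3.6217%.
Preferred contribution = 0.0499 × 4.47% = 0.2229%.
Required equity contribution = 9.83% − 3.8446% = 5.9854%  ⇒  Re = 13.8064%.
CAPM: 13.8064% = 2.65% + β × 6.06%  ⇒  β = 1.8410.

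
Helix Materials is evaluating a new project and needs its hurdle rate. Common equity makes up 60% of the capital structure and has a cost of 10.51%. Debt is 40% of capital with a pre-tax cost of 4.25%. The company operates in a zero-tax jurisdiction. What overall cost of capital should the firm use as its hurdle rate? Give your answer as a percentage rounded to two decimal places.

After-tax cost of debt = 4.25% × (1 − 0%) = 4.2500%.
WACC = 0.600 × 10.5100% + 0.400 × 4.2500% = 8.0060%.

8.01%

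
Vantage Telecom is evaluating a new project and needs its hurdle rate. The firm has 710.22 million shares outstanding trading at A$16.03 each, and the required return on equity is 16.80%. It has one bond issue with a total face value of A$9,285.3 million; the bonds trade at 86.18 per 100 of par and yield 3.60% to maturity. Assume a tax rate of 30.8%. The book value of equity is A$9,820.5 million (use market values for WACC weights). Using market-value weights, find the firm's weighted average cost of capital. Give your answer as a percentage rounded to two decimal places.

10.89%

Market value of equity E = 16.03 × 710.22m = 11384.8266m. Market value of debt D = 9285.3m × 86.18/100 = 8002.07154m.
Total capital V = 11384.8266 + 8002.07154 = 19386.89814.
Equity: weight = 11384.8266/19386.89814 = 0.5872; cost = 16.8%.
Bonds outstanding: weight = 8002.07154/19386.89814 = 0.4128; after-tax cost = 3.6% × (1 − 30.8%) = 2.4912%.
WACC = 0.5872 × 16.8000% + 0.4128 × 2.4912% = 10.8939%.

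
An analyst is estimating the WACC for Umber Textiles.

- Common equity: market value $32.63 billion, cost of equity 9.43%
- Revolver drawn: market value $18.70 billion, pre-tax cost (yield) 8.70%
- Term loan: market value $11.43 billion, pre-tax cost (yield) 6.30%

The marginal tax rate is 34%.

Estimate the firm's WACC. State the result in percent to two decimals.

Total capital V = 32.63 + 18.7 + 11.43 = 62.76.
Equity: weight = 32.63/62.76 = 0.5199; cost = 9.43%.
Revolver drawn: weight = 18.7/62.76 = 0.2980; after-tax cost = 8.7% × (1 − 34%) = 5.7420%.
Term loan: weight = 11.43/62.76 = 0.1821; after-tax cost = 6.3% × (1 − 34%) = 4.1580%.
WACC = 0.5199 × 9.4300% + 0.2980 × 5.7420% + 0.1821 × 4.1580% = 7.3710%.

7.37%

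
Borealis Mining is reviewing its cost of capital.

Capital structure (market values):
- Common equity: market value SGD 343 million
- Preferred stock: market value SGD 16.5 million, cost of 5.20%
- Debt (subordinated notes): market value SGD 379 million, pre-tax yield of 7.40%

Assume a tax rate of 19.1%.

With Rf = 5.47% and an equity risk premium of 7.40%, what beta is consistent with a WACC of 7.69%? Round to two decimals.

Total capital V = 343 + 16.5 + 379 = 738.5.
Equity weight = 343/738.5 = 0.4645.
Preferred weight = 16.5/738.5 = 0.0223.
Subordinated notes weight = 379/738.5 = 0.5132.
Debt contribution = 0.5132 × 7.4% × (1 − 19.1%) = 3.0723%.
Preferred contribution = 0.0223 × 5.2% = 0.1162%.
Required equity contribution = 7.69% − 3.1885% = 4.5015%  ⇒  Re = 9.6920%.
CAPM: 9.6920% = 5.47% + β × 7.4%  ⇒  β = 0.5705.

0.57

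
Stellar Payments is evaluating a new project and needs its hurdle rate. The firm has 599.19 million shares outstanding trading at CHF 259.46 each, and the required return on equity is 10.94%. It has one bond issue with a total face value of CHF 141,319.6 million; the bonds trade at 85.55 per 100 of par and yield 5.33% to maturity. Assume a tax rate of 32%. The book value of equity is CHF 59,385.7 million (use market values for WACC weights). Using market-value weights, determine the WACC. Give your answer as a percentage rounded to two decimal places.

Market value of equity E = 259.46 × 599.19m = 155465.8374m. Market value of debt D = 141319.6m × 85.55/100 = 120898.9178m.
Total capital V = 155465.8374 + 120898.9178 = 276364.7552.
Equity: weight = 155465.8374/276364.7552 = 0.5625; cost = 10.94%.
Bonds outstanding: weight = 120898.9178/276364.7552 = 0.4375; after-tax cost = 5.33% × (1 − 32%) = 3.6244%.
WACC = 0.5625 × 10.9400% + 0.4375 × 3.6244% = 7.7397%.

7.74%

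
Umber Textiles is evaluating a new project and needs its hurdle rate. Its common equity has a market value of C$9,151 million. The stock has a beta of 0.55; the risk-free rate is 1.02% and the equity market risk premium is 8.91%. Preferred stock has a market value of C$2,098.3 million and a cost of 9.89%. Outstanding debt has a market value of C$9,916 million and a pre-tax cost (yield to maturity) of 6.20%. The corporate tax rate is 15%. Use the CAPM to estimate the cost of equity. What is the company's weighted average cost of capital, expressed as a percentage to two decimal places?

6.01%

Cost of equity via CAPM: Re = 1.02% + 0.55 × 8.91% = 5.9205%.
Total capital V = 9151 + 2098.3 + 9916 = 21165.3.
Equity: weight = 9151/21165.3 = 0.4324; cost = 5.9205%.
Preferred: weight = 2098.3/21165.3 = 0.0991; cost = 9.89%.
Debt: weight = 9916/21165.3 = 0.4685; after-tax cost = 6.2% × (1 − 15%) = 5.2700%.
WACC = 0.4324 × 5.9205% + 0.0991 × 9.8900% + 0.4685 × 5.2700% = 6.0093%.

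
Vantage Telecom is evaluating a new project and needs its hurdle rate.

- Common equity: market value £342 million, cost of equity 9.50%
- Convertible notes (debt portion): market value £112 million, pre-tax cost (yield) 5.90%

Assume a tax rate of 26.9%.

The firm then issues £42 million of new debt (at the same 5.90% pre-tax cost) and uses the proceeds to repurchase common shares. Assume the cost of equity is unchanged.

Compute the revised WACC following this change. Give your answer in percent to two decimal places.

7.74%

After the change:
Total capital V = 300 + 154 = 454.
Equity: weight = 300/454 = 0.6608; cost = 9.5%.
Convertible notes (debt portion): weight = 154/454 = 0.3392; after-tax cost = 5.9% × (1 − 26.9%) = 4.3129%.
WACC = 0.6608 × 9.5000% + 0.3392 × 4.3129% = 7.7405%.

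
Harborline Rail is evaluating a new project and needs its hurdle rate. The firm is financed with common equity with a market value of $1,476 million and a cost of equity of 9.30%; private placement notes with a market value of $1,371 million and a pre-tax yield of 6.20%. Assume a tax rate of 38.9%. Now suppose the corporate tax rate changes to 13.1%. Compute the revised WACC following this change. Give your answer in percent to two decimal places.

After the change:
Total capital V = 1476 + 1371 = 2847.
Equity: weight = 1476/2847 = 0.5184; cost = 9.3%.
Private placement notes: weight = 1371/2847 = 0.4816; after-tax cost = 6.2% × (1 − 13.1%) = 5.3878%.
WACC = 0.5184 × 9.3000% + 0.4816 × 5.3878% = 7.4160%.

7.42%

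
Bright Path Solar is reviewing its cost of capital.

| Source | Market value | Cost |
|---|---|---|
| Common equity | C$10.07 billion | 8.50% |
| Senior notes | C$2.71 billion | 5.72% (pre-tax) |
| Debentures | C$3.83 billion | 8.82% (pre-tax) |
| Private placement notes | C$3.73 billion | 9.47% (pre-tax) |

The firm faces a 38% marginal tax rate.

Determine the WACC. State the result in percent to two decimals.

Total capital V = 10.07 + 2.71 + 3.83 + 3.73 = 20.34.
Equity: weight = 10.07/20.34 = 0.4951; cost = 8.5%.
Senior notes: weight = 2.71/20.34 = 0.1332; after-tax cost = 5.72% × (1 − 38%) = 3.5464%.
Debentures: weight = 3.83/20.34 = 0.1883; after-tax cost = 8.82% × (1 − 38%) = 5.4684%.
Private placement notes: weight = 3.73/20.34 = 0.1834; after-tax cost = 9.47% × (1 − 38%) = 5.8714%.
WACC = 0.4951 × 8.5000% + 0.1332 × 3.5464% + 0.1883 × 5.4684% + 0.1834 × 5.8714% = 6.7871%.

6.79%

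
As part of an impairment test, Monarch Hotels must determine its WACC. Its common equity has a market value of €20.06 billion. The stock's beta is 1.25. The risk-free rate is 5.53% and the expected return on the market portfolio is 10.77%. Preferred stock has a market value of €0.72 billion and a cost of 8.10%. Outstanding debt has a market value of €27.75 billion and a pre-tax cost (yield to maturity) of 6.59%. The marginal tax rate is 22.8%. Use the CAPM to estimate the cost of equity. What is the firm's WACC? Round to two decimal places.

Market risk premium = 10.77% − 5.53% = 5.24%.
Cost of equity via CAPM: Re = 5.53% + 1.25 × 5.24% = 12.0800%.
Total capital V = 20.06 + 0.72 + 27.75 = 48.53.
Equity: weight = 20.06/48.53 = 0.4134; cost = 12.08%.
Preferred: weight = 0.72/48.53 = 0.0148; cost = 8.1%.
Debt: weight = 27.75/48.53 = 0.5718; after-tax cost = 6.59% × (1 − 22.8%) = 5.0875%.
WACC = 0.4134 × 12.0800% + 0.0148 × 8.1000% + 0.5718 × 5.0875% = 8.0226%.

8.02%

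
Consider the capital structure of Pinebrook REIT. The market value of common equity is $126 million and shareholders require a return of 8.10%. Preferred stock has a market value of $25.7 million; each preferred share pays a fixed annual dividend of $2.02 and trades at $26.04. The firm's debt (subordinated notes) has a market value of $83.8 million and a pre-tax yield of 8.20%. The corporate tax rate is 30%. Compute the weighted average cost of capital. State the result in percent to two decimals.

Cost of preferred: Rp = 2.02 / 26.04 = 7.7573%.
Total capital V = 126 + 25.7 + 83.8 = 235.5.
Equity: weight = 126/235.5 = 0.5350; cost = 8.1%.
Preferred: weight = 25.7/235.5 = 0.1091; cost = 7.7573%.
Subordinated notes: weight = 83.8/235.5 = 0.3558; after-tax cost = 8.2% × (1 − 30%) = 5.7400%.
WACC = 0.5350 × 8.1000% + 0.1091 × 7.7573% + 0.3558 × 5.7400% = 7.2228%.

7.22%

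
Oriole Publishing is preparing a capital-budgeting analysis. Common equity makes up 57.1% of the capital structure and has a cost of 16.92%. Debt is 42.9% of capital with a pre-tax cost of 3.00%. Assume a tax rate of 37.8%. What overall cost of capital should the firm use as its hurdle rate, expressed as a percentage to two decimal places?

After-tax cost of debt = 3% × (1 − 37.8%) = 1.8660%.
WACC = 0.571 × 16.9200% + 0.429 × 1.8660% = 10.4618%.

10.46%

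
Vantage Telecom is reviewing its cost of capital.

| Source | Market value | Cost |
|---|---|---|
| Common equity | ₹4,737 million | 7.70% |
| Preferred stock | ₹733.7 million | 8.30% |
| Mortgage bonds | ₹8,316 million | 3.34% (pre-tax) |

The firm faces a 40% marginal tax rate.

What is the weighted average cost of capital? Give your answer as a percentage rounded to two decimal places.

4.30%

Total capital V = 4737 + 733.7 + 8316 = 13786.7.
Equity: weight = 4737/13786.7 = 0.3436; cost = 7.7%.
Preferred: weight = 733.7/13786.7 = 0.0532; cost = 8.3%.
Mortgage bonds: weight = 8316/13786.7 = 0.6032; after-tax cost = 3.34% × (1 − 40%) = 2.0040%.
WACC = 0.3436 × 7.7000% + 0.0532 × 8.3000% + 0.6032 × 2.0040% = 4.2962%.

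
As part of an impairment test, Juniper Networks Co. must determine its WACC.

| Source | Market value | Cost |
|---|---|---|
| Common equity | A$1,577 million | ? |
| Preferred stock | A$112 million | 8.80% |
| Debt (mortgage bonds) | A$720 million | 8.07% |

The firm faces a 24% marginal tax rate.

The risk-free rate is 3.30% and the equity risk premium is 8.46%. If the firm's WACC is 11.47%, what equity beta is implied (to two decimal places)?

Total capital V = 1577 + 112 + 720 = 2409.
Equity weight = 1577/2409 = 0.6546.
Preferred weight = 112/2409 = 0.0465.
Mortgage bonds weight = 720/2409 = 0.2989.
Debt contribution = 0.2989 × 8.07% × (1 − 24%) = 1.8331%.
Preferred contribution = 0.0465 × 8.8% = 0.4091%.
Required equity contribution = 11.47% − 2.2422% = 9.2278%  ⇒  Re = 14.0962%.
CAPM: 14.0962% = 3.3% + β × 8.46%  ⇒  β = 1.2761.

1.28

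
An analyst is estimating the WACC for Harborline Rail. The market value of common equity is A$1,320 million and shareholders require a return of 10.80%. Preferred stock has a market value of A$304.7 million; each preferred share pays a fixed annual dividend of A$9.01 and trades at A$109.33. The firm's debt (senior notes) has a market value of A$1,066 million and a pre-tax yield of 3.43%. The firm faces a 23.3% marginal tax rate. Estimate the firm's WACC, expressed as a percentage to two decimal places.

7.27%

Cost of preferred: Rp = 9.01 / 109.33 = 8.2411%.
Total capital V = 1320 + 304.7 + 1066 = 2690.7.
Equity: weight = 1320/2690.7 = 0.4906; cost = 10.8%.
Preferred: weight = 304.7/2690.7 = 0.1132; cost = 8.2411%.
Senior notes: weight = 1066/2690.7 = 0.3962; after-tax cost = 3.43% × (1 − 23.3%) = 2.6308%.
WACC = 0.4906 × 10.8000% + 0.1132 × 8.2411% + 0.3962 × 2.6308% = 7.2738%.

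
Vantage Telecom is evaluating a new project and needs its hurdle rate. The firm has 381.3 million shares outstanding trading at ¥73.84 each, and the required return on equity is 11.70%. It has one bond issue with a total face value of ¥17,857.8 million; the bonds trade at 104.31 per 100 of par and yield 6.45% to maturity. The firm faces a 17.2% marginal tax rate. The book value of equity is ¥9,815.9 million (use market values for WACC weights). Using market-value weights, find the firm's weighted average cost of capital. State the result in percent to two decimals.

9.17%

Market value of equity E = 73.84 × 381.3m = 28155.192m. Market value of debt D = 17857.8m × 104.31/100 = 18627.47118m.
Total capital V = 28155.192 + 18627.47118 = 46782.66318.
Equity: weight = 28155.192/46782.66318 = 0.6018; cost = 11.7%.
Bonds outstanding: weight = 18627.47118/46782.66318 = 0.3982; after-tax cost = 6.45% × (1 − 17.2%) = 5.3406%.
WACC = 0.6018 × 11.7000% + 0.3982 × 5.3406% = 9.1679%.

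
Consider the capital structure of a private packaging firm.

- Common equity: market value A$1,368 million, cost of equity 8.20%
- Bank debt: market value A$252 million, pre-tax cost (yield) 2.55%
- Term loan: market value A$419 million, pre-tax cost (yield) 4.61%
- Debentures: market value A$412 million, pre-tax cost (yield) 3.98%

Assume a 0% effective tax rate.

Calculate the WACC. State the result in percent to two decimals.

6.30%

Total capital V = 1368 + 252 + 419 + 412 = 2451.
Equity: weight = 1368/2451 = 0.5581; cost = 8.2%.
Bank debt: weight = 252/2451 = 0.1028; after-tax cost = 2.55% × (1 − 0%) = 2.5500%.
Term loan: weight = 419/2451 = 0.1710; after-tax cost = 4.61% × (1 − 0%) = 4.6100%.
Debentures: weight = 412/2451 = 0.1681; after-tax cost = 3.98% × (1 − 0%) = 3.9800%.
WACC = 0.5581 × 8.2000% + 0.1028 × 2.5500% + 0.1710 × 4.6100% + 0.1681 × 3.9800% = 6.2960%.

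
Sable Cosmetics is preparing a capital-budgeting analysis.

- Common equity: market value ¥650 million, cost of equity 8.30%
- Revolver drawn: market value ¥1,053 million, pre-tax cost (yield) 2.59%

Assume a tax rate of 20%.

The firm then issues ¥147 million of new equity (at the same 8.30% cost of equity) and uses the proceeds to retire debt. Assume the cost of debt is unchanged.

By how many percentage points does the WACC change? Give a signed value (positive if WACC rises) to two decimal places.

Current WACC:
Total capital V = 650 + 1053 = 1703.
Equity: weight = 650/1703 = 0.3817; cost = 8.3%.
Revolver drawn: weight = 1053/1703 = 0.6183; after-tax cost = 2.59% × (1 − 20%) = 2.0720%.
WACC = 0.3817 × 8.3000% + 0.6183 × 2.0720% = 4.4491%.
After the change:
Total capital V = 797 + 906 = 1703.
Equity: weight = 797/1703 = 0.4680; cost = 8.3%.
Revolver drawn: weight = 906/1703 = 0.5320; after-tax cost = 2.59% × (1 − 20%) = 2.0720%.
WACC = 0.4680 × 8.3000% + 0.5320 × 2.0720% = 4.9867%.
Change in WACC = 4.9867% − 4.4491% = 0.5376 pp.

+0.54 pp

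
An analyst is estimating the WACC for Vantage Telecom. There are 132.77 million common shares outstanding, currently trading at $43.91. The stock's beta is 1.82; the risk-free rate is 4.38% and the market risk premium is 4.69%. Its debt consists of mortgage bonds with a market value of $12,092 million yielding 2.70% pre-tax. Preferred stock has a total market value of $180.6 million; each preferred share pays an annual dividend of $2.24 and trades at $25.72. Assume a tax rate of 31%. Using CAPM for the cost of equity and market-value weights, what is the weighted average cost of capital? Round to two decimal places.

Cost of equity via CAPM: Re = 4.38% + 1.82 × 4.69% = 12.9158%.
Cost of preferred: Rp = 2.24 / 25.72 = 8.7092%.
Market value of equity E = 43.91 × 132.77m = 5829.9307m.
Total capital V = 5829.9307 + 180.6 + 12092 = 18102.5307.
Equity: weight = 5829.9307/18102.5307 = 0.3221; cost = 12.9158%.
Preferred: weight = 180.6/18102.5307 = 0.0100; cost = 8.7092%.
Mortgage bonds: weight = 12092/18102.5307 = 0.6680; after-tax cost = 2.7% × (1 − 31%) = 1.8630%.
WACC = 0.3221 × 12.9158% + 0.0100 × 8.7092% + 0.6680 × 1.8630% = 5.4909%.

5.49%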